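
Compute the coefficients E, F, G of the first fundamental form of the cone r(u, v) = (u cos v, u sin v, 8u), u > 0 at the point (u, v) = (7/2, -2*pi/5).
E = 65;  F = 0;  G = 49/4

Partials: r_u = (cos(v), sin(v), 8), r_v = (-u*sin(v), u*cos(v), 0). As functions of (u, v):
  E = r_u · r_u = 65,
  F = r_u · r_v = 0,
  G = r_v · r_v = u^2.
Evaluating at (u, v) = (7/2, -2*pi/5): E = 65, F = 0, G = 49/4.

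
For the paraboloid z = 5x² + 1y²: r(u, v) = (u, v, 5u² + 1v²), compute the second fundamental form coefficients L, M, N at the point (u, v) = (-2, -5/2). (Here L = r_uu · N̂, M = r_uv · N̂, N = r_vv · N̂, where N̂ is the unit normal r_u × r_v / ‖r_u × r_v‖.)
L = 5*sqrt(426)/213;  M = 0;  N = sqrt(426)/213

Compute the unit normal N̂(u, v) = (-10*u/sqrt(100*u^2 + 4*v^2 + 1), -2*v/sqrt(100*u^2 + 4*v^2 + 1), 1/sqrt(100*u^2 + 4*v^2 + 1)), and the second partials r_uu, r_uv, r_vv. Take dot products:
  L(u, v) = r_uu · N̂ = 10/sqrt(100*u^2 + 4*v^2 + 1),
  M(u, v) = r_uv · N̂ = 0,
  N(u, v) = r_vv · N̂ = 2/sqrt(100*u^2 + 4*v^2 + 1).
Evaluating at (u, v) = (-2, -5/2):
  L = 5*sqrt(426)/213, M = 0, N = sqrt(426)/213.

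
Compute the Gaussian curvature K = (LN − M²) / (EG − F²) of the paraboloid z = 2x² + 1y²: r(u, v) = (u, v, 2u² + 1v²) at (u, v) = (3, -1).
K = 8/22201

Coefficients of the first fundamental form: E = 16*u^2 + 1, F = 8*u*v, G = 4*v^2 + 1.
Coefficients of the second fundamental form: L = 4/sqrt(16*u^2 + 4*v^2 + 1), M = 0, N = 2/sqrt(16*u^2 + 4*v^2 + 1).
Assemble K = (LN − M²)/(EG − F²) = 8/(256*u^4 + 128*u^2*v^2 + 32*u^2 + 16*v^4 + 8*v^2 + 1). At (u, v) = (3, -1): K = 8/22201.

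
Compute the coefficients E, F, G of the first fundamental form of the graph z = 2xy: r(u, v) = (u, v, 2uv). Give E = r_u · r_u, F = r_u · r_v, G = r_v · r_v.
E = 4*v^2 + 1;  F = 4*u*v;  G = 4*u^2 + 1

Compute partials: r_u = (1, 0, 2*v), r_v = (0, 1, 2*u). Then
  E = r_u · r_u = 4*v^2 + 1,
  F = r_u · r_v = 4*u*v,
  G = r_v · r_v = 4*u^2 + 1.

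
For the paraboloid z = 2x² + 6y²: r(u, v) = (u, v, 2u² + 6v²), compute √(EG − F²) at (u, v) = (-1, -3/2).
√(EG − F²)|_{(-1, -3/2)} = sqrt(341)

E = 16*u^2 + 1, F = 48*u*v, G = 144*v^2 + 1; EG − F² = 16*u^2 + 144*v^2 + 1; √(EG − F²) = sqrt(16*u^2 + 144*v^2 + 1). At the given point: sqrt(341).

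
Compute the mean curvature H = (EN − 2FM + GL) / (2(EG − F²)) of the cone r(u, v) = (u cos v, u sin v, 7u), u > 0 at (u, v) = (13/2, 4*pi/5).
H = 7*sqrt(2)/130

With E = 50, F = 0, G = u^2, L = 0, M = 0, N = 7*sqrt(2)*u^2/(10*Abs(u)), assemble
  H = (EN − 2FM + GL) / (2(EG − F²)) = 7*sqrt(2)/(20*Abs(u)).
At (u, v) = (13/2, 4*pi/5): H = 7*sqrt(2)/130.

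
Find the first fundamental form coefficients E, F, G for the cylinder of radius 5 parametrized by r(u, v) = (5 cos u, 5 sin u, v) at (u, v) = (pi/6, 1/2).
E = 25;  F = 0;  G = 1

Partials: r_u = (-5*sin(u), 5*cos(u), 0), r_v = (0, 0, 1). As functions of (u, v):
  E = r_u · r_u = 25,
  F = r_u · r_v = 0,
  G = r_v · r_v = 1.
Evaluating at (u, v) = (pi/6, 1/2): E = 25, F = 0, G = 1.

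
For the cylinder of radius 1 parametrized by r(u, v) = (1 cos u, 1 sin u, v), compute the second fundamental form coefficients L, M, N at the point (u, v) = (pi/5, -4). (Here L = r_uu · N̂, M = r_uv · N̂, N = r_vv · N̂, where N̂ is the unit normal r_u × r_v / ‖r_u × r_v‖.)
L = -1;  M = 0;  N = 0

Compute the unit normal N̂(u, v) = (cos(u), sin(u), 0), and the second partials r_uu, r_uv, r_vv. Take dot products:
  L(u, v) = r_uu · N̂ = -1,
  M(u, v) = r_uv · N̂ = 0,
  N(u, v) = r_vv · N̂ = 0.
Evaluating at (u, v) = (pi/5, -4):
  L = -1, M = 0, N = 0.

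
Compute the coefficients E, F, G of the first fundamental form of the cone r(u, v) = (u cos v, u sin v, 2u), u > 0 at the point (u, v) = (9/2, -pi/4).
E = 5;  F = 0;  G = 81/4

Partials: r_u = (cos(v), sin(v), 2), r_v = (-u*sin(v), u*cos(v), 0). As functions of (u, v):
  E = r_u · r_u = 5,
  F = r_u · r_v = 0,
  G = r_v · r_v = u^2.
Evaluating at (u, v) = (9/2, -pi/4): E = 5, F = 0, G = 81/4.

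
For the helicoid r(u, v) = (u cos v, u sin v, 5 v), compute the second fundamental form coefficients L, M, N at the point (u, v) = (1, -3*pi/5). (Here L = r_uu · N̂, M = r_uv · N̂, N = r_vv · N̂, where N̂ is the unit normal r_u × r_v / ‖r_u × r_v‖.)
L = 0;  M = -5*sqrt(26)/26;  N = 0

Compute the unit normal N̂(u, v) = (5*sin(v)/sqrt(u^2 + 25), -5*cos(v)/sqrt(u^2 + 25), u/sqrt(u^2 + 25)), and the second partials r_uu, r_uv, r_vv. Take dot products:
  L(u, v) = r_uu · N̂ = 0,
  M(u, v) = r_uv · N̂ = -5/sqrt(u^2 + 25),
  N(u, v) = r_vv · N̂ = 0.
Evaluating at (u, v) = (1, -3*pi/5):
  L = 0, M = -5*sqrt(26)/26, N = 0.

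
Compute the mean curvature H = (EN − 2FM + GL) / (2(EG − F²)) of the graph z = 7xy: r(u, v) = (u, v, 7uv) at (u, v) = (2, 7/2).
H = -19208*sqrt(3189)/10169721

With E = 49*v^2 + 1, F = 49*u*v, G = 49*u^2 + 1, L = 0, M = 7/sqrt(49*u^2 + 49*v^2 + 1), N = 0, assemble
  H = (EN − 2FM + GL) / (2(EG − F²)) = -343*u*v/(49*u^2 + 49*v^2 + 1)^(3/2).
At (u, v) = (2, 7/2): H = -19208*sqrt(3189)/10169721.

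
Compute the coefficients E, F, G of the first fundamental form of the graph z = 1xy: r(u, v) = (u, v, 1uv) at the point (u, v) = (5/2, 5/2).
E = 29/4;  F = 25/4;  G = 29/4

Partials: r_u = (1, 0, v), r_v = (0, 1, u). As functions of (u, v):
  E = r_u · r_u = v^2 + 1,
  F = r_u · r_v = u*v,
  G = r_v · r_v = u^2 + 1.
Evaluating at (u, v) = (5/2, 5/2): E = 29/4, F = 25/4, G = 29/4.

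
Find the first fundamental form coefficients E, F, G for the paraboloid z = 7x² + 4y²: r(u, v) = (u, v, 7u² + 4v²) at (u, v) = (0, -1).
E = 1;  F = 0;  G = 65

Partials: r_u = (1, 0, 14*u), r_v = (0, 1, 8*v). As functions of (u, v):
  E = r_u · r_u = 196*u^2 + 1,
  F = r_u · r_v = 112*u*v,
  G = r_v · r_v = 64*v^2 + 1.
Evaluating at (u, v) = (0, -1): E = 1, F = 0, G = 65.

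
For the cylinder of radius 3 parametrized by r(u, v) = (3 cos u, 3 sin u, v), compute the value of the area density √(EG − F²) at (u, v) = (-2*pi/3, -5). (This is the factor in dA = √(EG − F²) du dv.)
√(EG − F²)|_{(-2*pi/3, -5)} = 3

E = 9, F = 0, G = 1, so EG − F² = 9. Taking the positive square root: √(EG − F²) = 3. At (u, v) = (-2*pi/3, -5): 3.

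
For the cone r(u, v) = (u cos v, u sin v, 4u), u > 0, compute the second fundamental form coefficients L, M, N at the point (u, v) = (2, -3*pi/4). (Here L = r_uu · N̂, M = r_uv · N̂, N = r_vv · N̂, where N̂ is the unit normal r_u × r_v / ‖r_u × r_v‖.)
L = 0;  M = 0;  N = 8*sqrt(17)/17

Compute the unit normal N̂(u, v) = (-4*sqrt(17)*u*cos(v)/(17*Abs(u)), -4*sqrt(17)*u*sin(v)/(17*Abs(u)), sqrt(17)*u/(17*Abs(u))), and the second partials r_uu, r_uv, r_vv. Take dot products:
  L(u, v) = r_uu · N̂ = 0,
  M(u, v) = r_uv · N̂ = 0,
  N(u, v) = r_vv · N̂ = 4*sqrt(17)*u^2/(17*Abs(u)).
Evaluating at (u, v) = (2, -3*pi/4):
  L = 0, M = 0, N = 8*sqrt(17)/17.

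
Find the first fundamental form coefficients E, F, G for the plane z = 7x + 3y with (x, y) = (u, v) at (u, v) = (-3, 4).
E = 50;  F = 21;  G = 10

Partials: r_u = (1, 0, 7), r_v = (0, 1, 3). As functions of (u, v):
  E = r_u · r_u = 50,
  F = r_u · r_v = 21,
  G = r_v · r_v = 10.
Evaluating at (u, v) = (-3, 4): E = 50, F = 21, G = 10.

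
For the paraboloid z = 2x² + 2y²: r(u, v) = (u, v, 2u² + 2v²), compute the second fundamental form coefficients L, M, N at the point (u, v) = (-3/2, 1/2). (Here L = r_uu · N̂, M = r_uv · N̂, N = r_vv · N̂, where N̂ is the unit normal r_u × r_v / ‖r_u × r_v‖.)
L = 4*sqrt(41)/41;  M = 0;  N = 4*sqrt(41)/41

Compute the unit normal N̂(u, v) = (-4*u/sqrt(16*u^2 + 16*v^2 + 1), -4*v/sqrt(16*u^2 + 16*v^2 + 1), 1/sqrt(16*u^2 + 16*v^2 + 1)), and the second partials r_uu, r_uv, r_vv. Take dot products:
  L(u, v) = r_uu · N̂ = 4/sqrt(16*u^2 + 16*v^2 + 1),
  M(u, v) = r_uv · N̂ = 0,
  N(u, v) = r_vv · N̂ = 4/sqrt(16*u^2 + 16*v^2 + 1).
Evaluating at (u, v) = (-3/2, 1/2):
  L = 4*sqrt(41)/41, M = 0, N = 4*sqrt(41)/41.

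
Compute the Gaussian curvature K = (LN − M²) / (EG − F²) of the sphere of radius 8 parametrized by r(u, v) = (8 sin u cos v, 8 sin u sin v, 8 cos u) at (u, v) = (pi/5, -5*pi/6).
K = 1/64

Coefficients of the first fundamental form: E = 64, F = 0, G = 64*sin(u)^2.
Coefficients of the second fundamental form: L = -8*sin(u)/Abs(sin(u)), M = 0, N = -8*sin(u)^3/Abs(sin(u)).
Assemble K = (LN − M²)/(EG − F²) = 1/64. At (u, v) = (pi/5, -5*pi/6): K = 1/64.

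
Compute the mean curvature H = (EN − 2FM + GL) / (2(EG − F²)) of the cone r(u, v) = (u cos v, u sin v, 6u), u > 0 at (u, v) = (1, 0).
H = 3*sqrt(37)/37

With E = 37, F = 0, G = u^2, L = 0, M = 0, N = 6*sqrt(37)*u^2/(37*Abs(u)), assemble
  H = (EN − 2FM + GL) / (2(EG − F²)) = 3*sqrt(37)/(37*Abs(u)).
At (u, v) = (1, 0): H = 3*sqrt(37)/37.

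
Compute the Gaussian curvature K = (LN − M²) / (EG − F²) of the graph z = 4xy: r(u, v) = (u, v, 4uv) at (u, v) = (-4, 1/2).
K = -16/68121

Coefficients of the first fundamental form: E = 16*v^2 + 1, F = 16*u*v, G = 16*u^2 + 1.
Coefficients of the second fundamental form: L = 0, M = 4/sqrt(16*u^2 + 16*v^2 + 1), N = 0.
Assemble K = (LN − M²)/(EG − F²) = -16/(256*u^4 + 512*u^2*v^2 + 32*u^2 + 256*v^4 + 32*v^2 + 1). At (u, v) = (-4, 1/2): K = -16/68121.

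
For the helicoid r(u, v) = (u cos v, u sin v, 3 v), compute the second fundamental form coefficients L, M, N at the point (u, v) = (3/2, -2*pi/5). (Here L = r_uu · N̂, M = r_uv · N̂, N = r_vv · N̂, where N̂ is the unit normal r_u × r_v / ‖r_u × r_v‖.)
L = 0;  M = -2*sqrt(5)/5;  N = 0

Compute the unit normal N̂(u, v) = (3*sin(v)/sqrt(u^2 + 9), -3*cos(v)/sqrt(u^2 + 9), u/sqrt(u^2 + 9)), and the second partials r_uu, r_uv, r_vv. Take dot products:
  L(u, v) = r_uu · N̂ = 0,
  M(u, v) = r_uv · N̂ = -3/sqrt(u^2 + 9),
  N(u, v) = r_vv · N̂ = 0.
Evaluating at (u, v) = (3/2, -2*pi/5):
  L = 0, M = -2*sqrt(5)/5, N = 0.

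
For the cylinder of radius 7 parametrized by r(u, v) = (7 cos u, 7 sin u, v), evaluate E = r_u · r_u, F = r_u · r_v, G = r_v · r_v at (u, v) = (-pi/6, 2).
E = 49;  F = 0;  G = 1

Partials: r_u = (-7*sin(u), 7*cos(u), 0), r_v = (0, 0, 1). As functions of (u, v):
  E = r_u · r_u = 49,
  F = r_u · r_v = 0,
  G = r_v · r_v = 1.
Evaluating at (u, v) = (-pi/6, 2): E = 49, F = 0, G = 1.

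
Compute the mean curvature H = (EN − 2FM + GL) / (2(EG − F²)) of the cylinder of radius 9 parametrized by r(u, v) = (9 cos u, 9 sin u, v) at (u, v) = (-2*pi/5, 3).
H = -1/18

With E = 81, F = 0, G = 1, L = -9, M = 0, N = 0, assemble
  H = (EN − 2FM + GL) / (2(EG − F²)) = -1/18.
At (u, v) = (-2*pi/5, 3): H = -1/18.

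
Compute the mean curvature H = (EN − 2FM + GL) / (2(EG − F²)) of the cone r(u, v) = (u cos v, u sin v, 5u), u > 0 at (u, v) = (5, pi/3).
H = sqrt(26)/52

With E = 26, F = 0, G = u^2, L = 0, M = 0, N = 5*sqrt(26)*u^2/(26*Abs(u)), assemble
  H = (EN − 2FM + GL) / (2(EG − F²)) = 5*sqrt(26)/(52*Abs(u)).
At (u, v) = (5, pi/3): H = sqrt(26)/52.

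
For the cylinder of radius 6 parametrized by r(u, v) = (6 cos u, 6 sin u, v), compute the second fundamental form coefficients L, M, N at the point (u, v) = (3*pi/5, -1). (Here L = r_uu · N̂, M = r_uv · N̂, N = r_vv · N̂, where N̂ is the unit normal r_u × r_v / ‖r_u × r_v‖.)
L = -6;  M = 0;  N = 0

Compute the unit normal N̂(u, v) = (cos(u), sin(u), 0), and the second partials r_uu, r_uv, r_vv. Take dot products:
  L(u, v) = r_uu · N̂ = -6,
  M(u, v) = r_uv · N̂ = 0,
  N(u, v) = r_vv · N̂ = 0.
Evaluating at (u, v) = (3*pi/5, -1):
  L = -6, M = 0, N = 0.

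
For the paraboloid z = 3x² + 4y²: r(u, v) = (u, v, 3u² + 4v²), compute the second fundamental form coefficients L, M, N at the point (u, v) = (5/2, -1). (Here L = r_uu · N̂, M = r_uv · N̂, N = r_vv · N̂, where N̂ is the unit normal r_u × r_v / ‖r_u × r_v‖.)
L = 3*sqrt(290)/145;  M = 0;  N = 4*sqrt(290)/145

Compute the unit normal N̂(u, v) = (-6*u/sqrt(36*u^2 + 64*v^2 + 1), -8*v/sqrt(36*u^2 + 64*v^2 + 1), 1/sqrt(36*u^2 + 64*v^2 + 1)), and the second partials r_uu, r_uv, r_vv. Take dot products:
  L(u, v) = r_uu · N̂ = 6/sqrt(36*u^2 + 64*v^2 + 1),
  M(u, v) = r_uv · N̂ = 0,
  N(u, v) = r_vv · N̂ = 8/sqrt(36*u^2 + 64*v^2 + 1).
Evaluating at (u, v) = (5/2, -1):
  L = 3*sqrt(290)/145, M = 0, N = 4*sqrt(290)/145.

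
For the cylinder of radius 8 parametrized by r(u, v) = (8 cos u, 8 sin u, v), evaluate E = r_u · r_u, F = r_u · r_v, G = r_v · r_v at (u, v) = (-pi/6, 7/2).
E = 64;  F = 0;  G = 1

Partials: r_u = (-8*sin(u), 8*cos(u), 0), r_v = (0, 0, 1). As functions of (u, v):
  E = r_u · r_u = 64,
  F = r_u · r_v = 0,
  G = r_v · r_v = 1.
Evaluating at (u, v) = (-pi/6, 7/2): E = 64, F = 0, G = 1.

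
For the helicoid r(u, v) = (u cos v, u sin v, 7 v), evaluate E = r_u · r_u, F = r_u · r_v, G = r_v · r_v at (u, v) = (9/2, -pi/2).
E = 1;  F = 0;  G = 277/4

Partials: r_u = (cos(v), sin(v), 0), r_v = (-u*sin(v), u*cos(v), 7). As functions of (u, v):
  E = r_u · r_u = 1,
  F = r_u · r_v = 0,
  G = r_v · r_v = u^2 + 49.
Evaluating at (u, v) = (9/2, -pi/2): E = 1, F = 0, G = 277/4.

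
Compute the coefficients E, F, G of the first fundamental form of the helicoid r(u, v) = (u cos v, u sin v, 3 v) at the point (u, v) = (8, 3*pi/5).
E = 1;  F = 0;  G = 73

Partials: r_u = (cos(v), sin(v), 0), r_v = (-u*sin(v), u*cos(v), 3). As functions of (u, v):
  E = r_u · r_u = 1,
  F = r_u · r_v = 0,
  G = r_v · r_v = u^2 + 9.
Evaluating at (u, v) = (8, 3*pi/5): E = 1, F = 0, G = 73.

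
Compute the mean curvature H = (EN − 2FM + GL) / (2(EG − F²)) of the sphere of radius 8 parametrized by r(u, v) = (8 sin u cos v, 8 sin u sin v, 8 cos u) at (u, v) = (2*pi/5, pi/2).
H = -1/8

With E = 64, F = 0, G = 64*sin(u)^2, L = -8*sin(u)/Abs(sin(u)), M = 0, N = -8*sin(u)^3/Abs(sin(u)), assemble
  H = (EN − 2FM + GL) / (2(EG − F²)) = -sin(u)/(8*Abs(sin(u))).
At (u, v) = (2*pi/5, pi/2): H = -1/8.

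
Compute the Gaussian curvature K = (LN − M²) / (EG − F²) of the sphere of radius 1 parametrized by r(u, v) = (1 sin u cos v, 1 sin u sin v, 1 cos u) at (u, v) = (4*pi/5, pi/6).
K = 1

Coefficients of the first fundamental form: E = 1, F = 0, G = sin(u)^2.
Coefficients of the second fundamental form: L = -sin(u)/Abs(sin(u)), M = 0, N = -sin(u)^3/Abs(sin(u)).
Assemble K = (LN − M²)/(EG − F²) = 1. At (u, v) = (4*pi/5, pi/6): K = 1.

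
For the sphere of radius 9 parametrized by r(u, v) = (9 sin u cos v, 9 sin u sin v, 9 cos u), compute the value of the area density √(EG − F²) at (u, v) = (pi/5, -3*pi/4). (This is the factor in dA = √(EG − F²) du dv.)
√(EG − F²)|_{(pi/5, -3*pi/4)} = 81*sqrt(10 - 2*sqrt(5))/4

E = 81, F = 0, G = 81*sin(u)^2, so EG − F² = 6561*sin(u)^2. Taking the positive square root: √(EG − F²) = 81*Abs(sin(u)). At (u, v) = (pi/5, -3*pi/4): 81*sqrt(10 - 2*sqrt(5))/4.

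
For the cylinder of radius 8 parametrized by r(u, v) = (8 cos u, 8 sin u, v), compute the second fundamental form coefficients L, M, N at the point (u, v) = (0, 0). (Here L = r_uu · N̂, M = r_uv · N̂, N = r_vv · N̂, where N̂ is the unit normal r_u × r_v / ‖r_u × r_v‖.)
L = -8;  M = 0;  N = 0

Compute the unit normal N̂(u, v) = (cos(u), sin(u), 0), and the second partials r_uu, r_uv, r_vv. Take dot products:
  L(u, v) = r_uu · N̂ = -8,
  M(u, v) = r_uv · N̂ = 0,
  N(u, v) = r_vv · N̂ = 0.
Evaluating at (u, v) = (0, 0):
  L = -8, M = 0, N = 0.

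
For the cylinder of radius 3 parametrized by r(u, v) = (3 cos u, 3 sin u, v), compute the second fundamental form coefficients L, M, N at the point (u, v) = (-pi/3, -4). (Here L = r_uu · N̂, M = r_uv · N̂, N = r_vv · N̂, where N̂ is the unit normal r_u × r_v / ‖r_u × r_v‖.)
L = -3;  M = 0;  N = 0

Compute the unit normal N̂(u, v) = (cos(u), sin(u), 0), and the second partials r_uu, r_uv, r_vv. Take dot products:
  L(u, v) = r_uu · N̂ = -3,
  M(u, v) = r_uv · N̂ = 0,
  N(u, v) = r_vv · N̂ = 0.
Evaluating at (u, v) = (-pi/3, -4):
  L = -3, M = 0, N = 0.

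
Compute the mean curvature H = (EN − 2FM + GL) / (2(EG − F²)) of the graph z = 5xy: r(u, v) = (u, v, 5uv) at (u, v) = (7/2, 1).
H = -3500*sqrt(1329)/1766241

With E = 25*v^2 + 1, F = 25*u*v, G = 25*u^2 + 1, L = 0, M = 5/sqrt(25*u^2 + 25*v^2 + 1), N = 0, assemble
  H = (EN − 2FM + GL) / (2(EG − F²)) = -125*u*v/(25*u^2 + 25*v^2 + 1)^(3/2).
At (u, v) = (7/2, 1): H = -3500*sqrt(1329)/1766241.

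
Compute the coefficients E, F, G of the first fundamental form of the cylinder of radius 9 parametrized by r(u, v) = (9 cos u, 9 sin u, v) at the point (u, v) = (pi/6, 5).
E = 81;  F = 0;  G = 1

Partials: r_u = (-9*sin(u), 9*cos(u), 0), r_v = (0, 0, 1). As functions of (u, v):
  E = r_u · r_u = 81,
  F = r_u · r_v = 0,
  G = r_v · r_v = 1.
Evaluating at (u, v) = (pi/6, 5): E = 81, F = 0, G = 1.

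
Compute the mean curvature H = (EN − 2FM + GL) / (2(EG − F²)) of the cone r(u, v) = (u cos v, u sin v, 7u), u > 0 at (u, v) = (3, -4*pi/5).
H = 7*sqrt(2)/60

With E = 50, F = 0, G = u^2, L = 0, M = 0, N = 7*sqrt(2)*u^2/(10*Abs(u)), assemble
  H = (EN − 2FM + GL) / (2(EG − F²)) = 7*sqrt(2)/(20*Abs(u)).
At (u, v) = (3, -4*pi/5): H = 7*sqrt(2)/60.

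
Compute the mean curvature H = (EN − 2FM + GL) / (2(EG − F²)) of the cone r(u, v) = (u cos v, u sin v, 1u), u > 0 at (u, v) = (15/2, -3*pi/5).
H = sqrt(2)/30

With E = 2, F = 0, G = u^2, L = 0, M = 0, N = sqrt(2)*u^2/(2*Abs(u)), assemble
  H = (EN − 2FM + GL) / (2(EG − F²)) = sqrt(2)/(4*Abs(u)).
At (u, v) = (15/2, -3*pi/5): H = sqrt(2)/30.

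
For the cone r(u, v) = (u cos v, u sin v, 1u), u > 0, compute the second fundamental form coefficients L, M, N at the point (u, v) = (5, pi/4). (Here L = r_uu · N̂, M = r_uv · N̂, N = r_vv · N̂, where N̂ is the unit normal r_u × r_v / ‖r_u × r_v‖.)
L = 0;  M = 0;  N = 5*sqrt(2)/2

Compute the unit normal N̂(u, v) = (-sqrt(2)*u*cos(v)/(2*Abs(u)), -sqrt(2)*u*sin(v)/(2*Abs(u)), sqrt(2)*u/(2*Abs(u))), and the second partials r_uu, r_uv, r_vv. Take dot products:
  L(u, v) = r_uu · N̂ = 0,
  M(u, v) = r_uv · N̂ = 0,
  N(u, v) = r_vv · N̂ = sqrt(2)*u^2/(2*Abs(u)).
Evaluating at (u, v) = (5, pi/4):
  L = 0, M = 0, N = 5*sqrt(2)/2.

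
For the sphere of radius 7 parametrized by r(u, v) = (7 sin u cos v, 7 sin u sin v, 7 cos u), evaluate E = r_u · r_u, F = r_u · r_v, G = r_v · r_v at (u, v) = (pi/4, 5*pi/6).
E = 49;  F = 0;  G = 49/2

Partials: r_u = (7*cos(u)*cos(v), 7*sin(v)*cos(u), -7*sin(u)), r_v = (-7*sin(u)*sin(v), 7*sin(u)*cos(v), 0). As functions of (u, v):
  E = r_u · r_u = 49,
  F = r_u · r_v = 0,
  G = r_v · r_v = 49*sin(u)^2.
Evaluating at (u, v) = (pi/4, 5*pi/6): E = 49, F = 0, G = 49/2.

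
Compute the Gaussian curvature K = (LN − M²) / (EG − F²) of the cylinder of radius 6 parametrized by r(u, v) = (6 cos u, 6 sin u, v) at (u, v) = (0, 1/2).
K = 0

Coefficients of the first fundamental form: E = 36, F = 0, G = 1.
Coefficients of the second fundamental form: L = -6, M = 0, N = 0.
Assemble K = (LN − M²)/(EG − F²) = 0. At (u, v) = (0, 1/2): K = 0.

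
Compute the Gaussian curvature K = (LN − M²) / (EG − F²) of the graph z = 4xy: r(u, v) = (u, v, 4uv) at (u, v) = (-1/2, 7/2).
K = -16/40401

Coefficients of the first fundamental form: E = 16*v^2 + 1, F = 16*u*v, G = 16*u^2 + 1.
Coefficients of the second fundamental form: L = 0, M = 4/sqrt(16*u^2 + 16*v^2 + 1), N = 0.
Assemble K = (LN − M²)/(EG − F²) = -16/(256*u^4 + 512*u^2*v^2 + 32*u^2 + 256*v^4 + 32*v^2 + 1). At (u, v) = (-1/2, 7/2): K = -16/40401.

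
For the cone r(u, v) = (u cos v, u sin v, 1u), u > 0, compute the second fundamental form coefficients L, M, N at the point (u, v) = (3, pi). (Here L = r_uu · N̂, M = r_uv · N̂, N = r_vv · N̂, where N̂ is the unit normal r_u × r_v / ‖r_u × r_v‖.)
L = 0;  M = 0;  N = 3*sqrt(2)/2

Compute the unit normal N̂(u, v) = (-sqrt(2)*u*cos(v)/(2*Abs(u)), -sqrt(2)*u*sin(v)/(2*Abs(u)), sqrt(2)*u/(2*Abs(u))), and the second partials r_uu, r_uv, r_vv. Take dot products:
  L(u, v) = r_uu · N̂ = 0,
  M(u, v) = r_uv · N̂ = 0,
  N(u, v) = r_vv · N̂ = sqrt(2)*u^2/(2*Abs(u)).
Evaluating at (u, v) = (3, pi):
  L = 0, M = 0, N = 3*sqrt(2)/2.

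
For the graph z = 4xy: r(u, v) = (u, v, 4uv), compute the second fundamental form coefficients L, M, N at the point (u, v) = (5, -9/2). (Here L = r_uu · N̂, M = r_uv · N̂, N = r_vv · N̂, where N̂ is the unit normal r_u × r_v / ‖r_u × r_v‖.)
L = 0;  M = 4*sqrt(29)/145;  N = 0

Compute the unit normal N̂(u, v) = (-4*v/sqrt(16*u^2 + 16*v^2 + 1), -4*u/sqrt(16*u^2 + 16*v^2 + 1), 1/sqrt(16*u^2 + 16*v^2 + 1)), and the second partials r_uu, r_uv, r_vv. Take dot products:
  L(u, v) = r_uu · N̂ = 0,
  M(u, v) = r_uv · N̂ = 4/sqrt(16*u^2 + 16*v^2 + 1),
  N(u, v) = r_vv · N̂ = 0.
Evaluating at (u, v) = (5, -9/2):
  L = 0, M = 4*sqrt(29)/145, N = 0.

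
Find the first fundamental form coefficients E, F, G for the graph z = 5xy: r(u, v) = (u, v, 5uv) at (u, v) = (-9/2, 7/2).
E = 1229/4;  F = -1575/4;  G = 2029/4

Partials: r_u = (1, 0, 5*v), r_v = (0, 1, 5*u). As functions of (u, v):
  E = r_u · r_u = 25*v^2 + 1,
  F = r_u · r_v = 25*u*v,
  G = r_v · r_v = 25*u^2 + 1.
Evaluating at (u, v) = (-9/2, 7/2): E = 1229/4, F = -1575/4, G = 2029/4.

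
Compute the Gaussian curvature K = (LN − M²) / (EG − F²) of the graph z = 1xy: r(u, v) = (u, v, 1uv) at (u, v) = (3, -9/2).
K = -16/14641

Coefficients of the first fundamental form: E = v^2 + 1, F = u*v, G = u^2 + 1.
Coefficients of the second fundamental form: L = 0, M = 1/sqrt(u^2 + v^2 + 1), N = 0.
Assemble K = (LN − M²)/(EG − F²) = 1/((u^2*v^2 - (u^2 + 1)*(v^2 + 1))*(u^2 + v^2 + 1)). At (u, v) = (3, -9/2): K = -16/14641.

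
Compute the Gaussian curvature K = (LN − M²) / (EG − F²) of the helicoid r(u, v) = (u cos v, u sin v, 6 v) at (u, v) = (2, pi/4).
K = -9/400

Coefficients of the first fundamental form: E = 1, F = 0, G = u^2 + 36.
Coefficients of the second fundamental form: L = 0, M = -6/sqrt(u^2 + 36), N = 0.
Assemble K = (LN − M²)/(EG − F²) = -36/(u^2 + 36)^2. At (u, v) = (2, pi/4): K = -9/400.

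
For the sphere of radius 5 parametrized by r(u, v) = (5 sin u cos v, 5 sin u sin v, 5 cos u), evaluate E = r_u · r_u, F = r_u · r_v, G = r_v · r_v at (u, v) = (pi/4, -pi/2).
E = 25;  F = 0;  G = 25/2

Partials: r_u = (5*cos(u)*cos(v), 5*sin(v)*cos(u), -5*sin(u)), r_v = (-5*sin(u)*sin(v), 5*sin(u)*cos(v), 0). As functions of (u, v):
  E = r_u · r_u = 25,
  F = r_u · r_v = 0,
  G = r_v · r_v = 25*sin(u)^2.
Evaluating at (u, v) = (pi/4, -pi/2): E = 25, F = 0, G = 25/2.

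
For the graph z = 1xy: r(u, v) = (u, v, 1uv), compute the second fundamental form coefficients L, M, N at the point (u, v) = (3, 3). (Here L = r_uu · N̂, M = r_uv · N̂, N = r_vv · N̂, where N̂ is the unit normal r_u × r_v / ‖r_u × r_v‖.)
L = 0;  M = sqrt(19)/19;  N = 0

Compute the unit normal N̂(u, v) = (-v/sqrt(u^2 + v^2 + 1), -u/sqrt(u^2 + v^2 + 1), 1/sqrt(u^2 + v^2 + 1)), and the second partials r_uu, r_uv, r_vv. Take dot products:
  L(u, v) = r_uu · N̂ = 0,
  M(u, v) = r_uv · N̂ = 1/sqrt(u^2 + v^2 + 1),
  N(u, v) = r_vv · N̂ = 0.
Evaluating at (u, v) = (3, 3):
  L = 0, M = sqrt(19)/19, N = 0.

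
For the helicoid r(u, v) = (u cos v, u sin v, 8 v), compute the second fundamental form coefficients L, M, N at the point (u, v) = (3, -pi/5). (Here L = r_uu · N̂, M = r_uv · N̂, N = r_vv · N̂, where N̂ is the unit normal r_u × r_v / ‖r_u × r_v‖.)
L = 0;  M = -8*sqrt(73)/73;  N = 0

Compute the unit normal N̂(u, v) = (8*sin(v)/sqrt(u^2 + 64), -8*cos(v)/sqrt(u^2 + 64), u/sqrt(u^2 + 64)), and the second partials r_uu, r_uv, r_vv. Take dot products:
  L(u, v) = r_uu · N̂ = 0,
  M(u, v) = r_uv · N̂ = -8/sqrt(u^2 + 64),
  N(u, v) = r_vv · N̂ = 0.
Evaluating at (u, v) = (3, -pi/5):
  L = 0, M = -8*sqrt(73)/73, N = 0.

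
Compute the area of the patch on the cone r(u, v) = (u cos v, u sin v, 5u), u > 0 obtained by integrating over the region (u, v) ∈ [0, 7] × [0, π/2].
Area = 49*sqrt(26)*pi/4

Area = ∫∫ √(EG − F²) du dv with √(EG − F²) = sqrt(26)*Abs(u). Integrating over [0, 7] × [0, π/2] gives 49*sqrt(26)*pi/4.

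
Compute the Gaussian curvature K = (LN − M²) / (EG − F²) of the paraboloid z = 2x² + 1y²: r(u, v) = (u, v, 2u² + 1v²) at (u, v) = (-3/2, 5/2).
K = 2/961

Coefficients of the first fundamental form: E = 16*u^2 + 1, F = 8*u*v, G = 4*v^2 + 1.
Coefficients of the second fundamental form: L = 4/sqrt(16*u^2 + 4*v^2 + 1), M = 0, N = 2/sqrt(16*u^2 + 4*v^2 + 1).
Assemble K = (LN − M²)/(EG − F²) = 8/(256*u^4 + 128*u^2*v^2 + 32*u^2 + 16*v^4 + 8*v^2 + 1). At (u, v) = (-3/2, 5/2): K = 2/961.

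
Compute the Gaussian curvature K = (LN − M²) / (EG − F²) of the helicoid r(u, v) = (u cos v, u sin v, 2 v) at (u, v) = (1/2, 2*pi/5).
K = -64/289

Coefficients of the first fundamental form: E = 1, F = 0, G = u^2 + 4.
Coefficients of the second fundamental form: L = 0, M = -2/sqrt(u^2 + 4), N = 0.
Assemble K = (LN − M²)/(EG − F²) = -4/(u^2 + 4)^2. At (u, v) = (1/2, 2*pi/5): K = -64/289.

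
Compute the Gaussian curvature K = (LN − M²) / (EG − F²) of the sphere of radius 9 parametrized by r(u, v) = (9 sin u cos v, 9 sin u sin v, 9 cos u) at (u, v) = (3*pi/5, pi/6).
K = 1/81

Coefficients of the first fundamental form: E = 81, F = 0, G = 81*sin(u)^2.
Coefficients of the second fundamental form: L = -9*sin(u)/Abs(sin(u)), M = 0, N = -9*sin(u)^3/Abs(sin(u)).
Assemble K = (LN − M²)/(EG − F²) = 1/81. At (u, v) = (3*pi/5, pi/6): K = 1/81.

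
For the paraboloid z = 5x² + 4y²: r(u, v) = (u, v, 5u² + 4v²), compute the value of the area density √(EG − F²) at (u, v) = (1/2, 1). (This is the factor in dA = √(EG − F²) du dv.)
√(EG − F²)|_{(1/2, 1)} = 3*sqrt(10)

E = 100*u^2 + 1, F = 80*u*v, G = 64*v^2 + 1, so EG − F² = 100*u^2 + 64*v^2 + 1. Taking the positive square root: √(EG − F²) = sqrt(100*u^2 + 64*v^2 + 1). At (u, v) = (1/2, 1): 3*sqrt(10).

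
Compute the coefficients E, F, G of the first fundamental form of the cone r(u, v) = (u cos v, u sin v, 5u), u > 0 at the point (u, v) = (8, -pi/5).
E = 26;  F = 0;  G = 64

Partials: r_u = (cos(v), sin(v), 5), r_v = (-u*sin(v), u*cos(v), 0). As functions of (u, v):
  E = r_u · r_u = 26,
  F = r_u · r_v = 0,
  G = r_v · r_v = u^2.
Evaluating at (u, v) = (8, -pi/5): E = 26, F = 0, G = 64.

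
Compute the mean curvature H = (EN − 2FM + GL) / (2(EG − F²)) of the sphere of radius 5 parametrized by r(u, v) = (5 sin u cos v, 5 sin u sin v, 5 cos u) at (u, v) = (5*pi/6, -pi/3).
H = -1/5

With E = 25, F = 0, G = 25*sin(u)^2, L = -5*sin(u)/Abs(sin(u)), M = 0, N = -5*sin(u)^3/Abs(sin(u)), assemble
  H = (EN − 2FM + GL) / (2(EG − F²)) = -sin(u)/(5*Abs(sin(u))).
At (u, v) = (5*pi/6, -pi/3): H = -1/5.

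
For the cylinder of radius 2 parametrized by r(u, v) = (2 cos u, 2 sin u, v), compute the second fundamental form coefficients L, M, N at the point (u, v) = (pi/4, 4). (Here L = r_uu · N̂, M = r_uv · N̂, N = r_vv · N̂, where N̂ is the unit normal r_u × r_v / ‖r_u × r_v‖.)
L = -2;  M = 0;  N = 0

Compute the unit normal N̂(u, v) = (cos(u), sin(u), 0), and the second partials r_uu, r_uv, r_vv. Take dot products:
  L(u, v) = r_uu · N̂ = -2,
  M(u, v) = r_uv · N̂ = 0,
  N(u, v) = r_vv · N̂ = 0.
Evaluating at (u, v) = (pi/4, 4):
  L = -2, M = 0, N = 0.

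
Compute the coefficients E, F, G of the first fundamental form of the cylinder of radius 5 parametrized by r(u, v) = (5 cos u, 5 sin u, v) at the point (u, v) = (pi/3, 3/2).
E = 25;  F = 0;  G = 1

Partials: r_u = (-5*sin(u), 5*cos(u), 0), r_v = (0, 0, 1). As functions of (u, v):
  E = r_u · r_u = 25,
  F = r_u · r_v = 0,
  G = r_v · r_v = 1.
Evaluating at (u, v) = (pi/3, 3/2): E = 25, F = 0, G = 1.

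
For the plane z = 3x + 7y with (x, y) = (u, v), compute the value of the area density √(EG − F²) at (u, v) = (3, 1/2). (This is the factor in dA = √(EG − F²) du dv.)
√(EG − F²)|_{(3, 1/2)} = sqrt(59)

E = 10, F = 21, G = 50, so EG − F² = 59. Taking the positive square root: √(EG − F²) = sqrt(59). At (u, v) = (3, 1/2): sqrt(59).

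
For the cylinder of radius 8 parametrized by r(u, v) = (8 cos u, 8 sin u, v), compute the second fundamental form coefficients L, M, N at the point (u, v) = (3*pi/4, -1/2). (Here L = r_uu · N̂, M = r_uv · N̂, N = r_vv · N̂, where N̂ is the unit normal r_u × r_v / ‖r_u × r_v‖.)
L = -8;  M = 0;  N = 0

Compute the unit normal N̂(u, v) = (cos(u), sin(u), 0), and the second partials r_uu, r_uv, r_vv. Take dot products:
  L(u, v) = r_uu · N̂ = -8,
  M(u, v) = r_uv · N̂ = 0,
  N(u, v) = r_vv · N̂ = 0.
Evaluating at (u, v) = (3*pi/4, -1/2):
  L = -8, M = 0, N = 0.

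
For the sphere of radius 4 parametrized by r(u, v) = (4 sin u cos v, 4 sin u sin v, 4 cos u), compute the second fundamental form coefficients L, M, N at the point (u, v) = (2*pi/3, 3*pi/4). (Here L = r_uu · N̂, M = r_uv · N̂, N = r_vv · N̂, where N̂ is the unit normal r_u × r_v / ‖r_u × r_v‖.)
L = -4;  M = 0;  N = -3

Compute the unit normal N̂(u, v) = (sin(u)^2*cos(v)/Abs(sin(u)), sin(u)^2*sin(v)/Abs(sin(u)), sin(2*u)/(2*Abs(sin(u)))), and the second partials r_uu, r_uv, r_vv. Take dot products:
  L(u, v) = r_uu · N̂ = -4*sin(u)/Abs(sin(u)),
  M(u, v) = r_uv · N̂ = 0,
  N(u, v) = r_vv · N̂ = -4*sin(u)^3/Abs(sin(u)).
Evaluating at (u, v) = (2*pi/3, 3*pi/4):
  L = -4, M = 0, N = -3.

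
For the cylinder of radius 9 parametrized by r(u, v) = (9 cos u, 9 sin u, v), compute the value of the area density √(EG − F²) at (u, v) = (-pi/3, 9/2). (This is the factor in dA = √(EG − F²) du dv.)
√(EG − F²)|_{(-pi/3, 9/2)} = 9

E = 81, F = 0, G = 1, so EG − F² = 81. Taking the positive square root: √(EG − F²) = 9. At (u, v) = (-pi/3, 9/2): 9.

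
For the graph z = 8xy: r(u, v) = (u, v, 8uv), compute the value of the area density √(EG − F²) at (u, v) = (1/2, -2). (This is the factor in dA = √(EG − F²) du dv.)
√(EG − F²)|_{(1/2, -2)} = sqrt(273)

E = 64*v^2 + 1, F = 64*u*v, G = 64*u^2 + 1, so EG − F² = 64*u^2 + 64*v^2 + 1. Taking the positive square root: √(EG − F²) = sqrt(64*u^2 + 64*v^2 + 1). At (u, v) = (1/2, -2): sqrt(273).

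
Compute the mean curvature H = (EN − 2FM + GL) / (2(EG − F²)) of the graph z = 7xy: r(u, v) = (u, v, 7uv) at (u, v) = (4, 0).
H = 0

With E = 49*v^2 + 1, F = 49*u*v, G = 49*u^2 + 1, L = 0, M = 7/sqrt(49*u^2 + 49*v^2 + 1), N = 0, assemble
  H = (EN − 2FM + GL) / (2(EG − F²)) = -343*u*v/(49*u^2 + 49*v^2 + 1)^(3/2).
At (u, v) = (4, 0): H = 0.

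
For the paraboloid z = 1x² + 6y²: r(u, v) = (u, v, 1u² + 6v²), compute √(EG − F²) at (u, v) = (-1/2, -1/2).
√(EG − F²)|_{(-1/2, -1/2)} = sqrt(38)

E = 4*u^2 + 1, F = 24*u*v, G = 144*v^2 + 1; EG − F² = 4*u^2 + 144*v^2 + 1; √(EG − F²) = sqrt(4*u^2 + 144*v^2 + 1). At the given point: sqrt(38).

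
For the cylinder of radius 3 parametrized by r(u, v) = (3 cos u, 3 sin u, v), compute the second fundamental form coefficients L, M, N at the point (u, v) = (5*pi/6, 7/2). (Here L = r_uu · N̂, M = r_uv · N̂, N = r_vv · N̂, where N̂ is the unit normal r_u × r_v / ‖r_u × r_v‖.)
L = -3;  M = 0;  N = 0

Compute the unit normal N̂(u, v) = (cos(u), sin(u), 0), and the second partials r_uu, r_uv, r_vv. Take dot products:
  L(u, v) = r_uu · N̂ = -3,
  M(u, v) = r_uv · N̂ = 0,
  N(u, v) = r_vv · N̂ = 0.
Evaluating at (u, v) = (5*pi/6, 7/2):
  L = -3, M = 0, N = 0.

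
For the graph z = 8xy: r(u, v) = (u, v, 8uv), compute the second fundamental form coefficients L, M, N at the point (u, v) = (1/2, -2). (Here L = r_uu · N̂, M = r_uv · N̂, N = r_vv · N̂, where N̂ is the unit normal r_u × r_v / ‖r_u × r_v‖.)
L = 0;  M = 8*sqrt(273)/273;  N = 0

Compute the unit normal N̂(u, v) = (-8*v/sqrt(64*u^2 + 64*v^2 + 1), -8*u/sqrt(64*u^2 + 64*v^2 + 1), 1/sqrt(64*u^2 + 64*v^2 + 1)), and the second partials r_uu, r_uv, r_vv. Take dot products:
  L(u, v) = r_uu · N̂ = 0,
  M(u, v) = r_uv · N̂ = 8/sqrt(64*u^2 + 64*v^2 + 1),
  N(u, v) = r_vv · N̂ = 0.
Evaluating at (u, v) = (1/2, -2):
  L = 0, M = 8*sqrt(273)/273, N = 0.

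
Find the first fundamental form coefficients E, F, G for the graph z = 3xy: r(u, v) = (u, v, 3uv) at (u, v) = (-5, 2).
E = 37;  F = -90;  G = 226

Partials: r_u = (1, 0, 3*v), r_v = (0, 1, 3*u). As functions of (u, v):
  E = r_u · r_u = 9*v^2 + 1,
  F = r_u · r_v = 9*u*v,
  G = r_v · r_v = 9*u^2 + 1.
Evaluating at (u, v) = (-5, 2): E = 37, F = -90, G = 226.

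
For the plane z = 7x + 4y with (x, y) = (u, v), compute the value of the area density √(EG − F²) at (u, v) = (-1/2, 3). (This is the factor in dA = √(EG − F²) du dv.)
√(EG − F²)|_{(-1/2, 3)} = sqrt(66)

E = 50, F = 28, G = 17, so EG − F² = 66. Taking the positive square root: √(EG − F²) = sqrt(66). At (u, v) = (-1/2, 3): sqrt(66).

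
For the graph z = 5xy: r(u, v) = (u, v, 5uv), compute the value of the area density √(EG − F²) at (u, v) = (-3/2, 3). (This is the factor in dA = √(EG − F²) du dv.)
√(EG − F²)|_{(-3/2, 3)} = sqrt(1129)/2

E = 25*v^2 + 1, F = 25*u*v, G = 25*u^2 + 1, so EG − F² = 25*u^2 + 25*v^2 + 1. Taking the positive square root: √(EG − F²) = sqrt(25*u^2 + 25*v^2 + 1). At (u, v) = (-3/2, 3): sqrt(1129)/2.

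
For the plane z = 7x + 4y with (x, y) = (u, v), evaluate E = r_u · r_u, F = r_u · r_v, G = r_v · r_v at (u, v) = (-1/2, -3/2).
E = 50;  F = 28;  G = 17

Partials: r_u = (1, 0, 7), r_v = (0, 1, 4). As functions of (u, v):
  E = r_u · r_u = 50,
  F = r_u · r_v = 28,
  G = r_v · r_v = 17.
Evaluating at (u, v) = (-1/2, -3/2): E = 50, F = 28, G = 17.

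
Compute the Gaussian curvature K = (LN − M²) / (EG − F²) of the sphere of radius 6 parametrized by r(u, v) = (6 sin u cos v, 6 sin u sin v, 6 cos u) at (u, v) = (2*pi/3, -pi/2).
K = 1/36

Coefficients of the first fundamental form: E = 36, F = 0, G = 36*sin(u)^2.
Coefficients of the second fundamental form: L = -6*sin(u)/Abs(sin(u)), M = 0, N = -6*sin(u)^3/Abs(sin(u)).
Assemble K = (LN − M²)/(EG − F²) = 1/36. At (u, v) = (2*pi/3, -pi/2): K = 1/36.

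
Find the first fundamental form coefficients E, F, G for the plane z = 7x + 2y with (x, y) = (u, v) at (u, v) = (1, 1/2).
E = 50;  F = 14;  G = 5

Partials: r_u = (1, 0, 7), r_v = (0, 1, 2). As functions of (u, v):
  E = r_u · r_u = 50,
  F = r_u · r_v = 14,
  G = r_v · r_v = 5.
Evaluating at (u, v) = (1, 1/2): E = 50, F = 14, G = 5.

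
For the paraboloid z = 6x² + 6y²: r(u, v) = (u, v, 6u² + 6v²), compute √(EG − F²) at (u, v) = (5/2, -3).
√(EG − F²)|_{(5/2, -3)} = 13*sqrt(13)

E = 144*u^2 + 1, F = 144*u*v, G = 144*v^2 + 1; EG − F² = 144*u^2 + 144*v^2 + 1; √(EG − F²) = sqrt(144*u^2 + 144*v^2 + 1). At the given point: 13*sqrt(13).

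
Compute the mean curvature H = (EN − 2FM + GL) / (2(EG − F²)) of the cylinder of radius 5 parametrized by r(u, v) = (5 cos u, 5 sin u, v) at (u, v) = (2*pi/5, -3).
H = -1/10

With E = 25, F = 0, G = 1, L = -5, M = 0, N = 0, assemble
  H = (EN − 2FM + GL) / (2(EG − F²)) = -1/10.
At (u, v) = (2*pi/5, -3): H = -1/10.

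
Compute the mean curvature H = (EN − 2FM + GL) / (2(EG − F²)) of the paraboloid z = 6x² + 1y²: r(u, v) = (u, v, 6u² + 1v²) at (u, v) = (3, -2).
H = 1399*sqrt(1313)/1723969

With E = 144*u^2 + 1, F = 24*u*v, G = 4*v^2 + 1, L = 12/sqrt(144*u^2 + 4*v^2 + 1), M = 0, N = 2/sqrt(144*u^2 + 4*v^2 + 1), assemble
  H = (EN − 2FM + GL) / (2(EG − F²)) = (144*u^2 + 24*v^2 + 7)/(144*u^2 + 4*v^2 + 1)^(3/2).
At (u, v) = (3, -2): H = 1399*sqrt(1313)/1723969.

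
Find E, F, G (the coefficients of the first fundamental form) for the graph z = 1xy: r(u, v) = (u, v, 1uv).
E = v^2 + 1;  F = u*v;  G = u^2 + 1

Compute partials: r_u = (1, 0, v), r_v = (0, 1, u). Then
  E = r_u · r_u = v^2 + 1,
  F = r_u · r_v = u*v,
  G = r_v · r_v = u^2 + 1.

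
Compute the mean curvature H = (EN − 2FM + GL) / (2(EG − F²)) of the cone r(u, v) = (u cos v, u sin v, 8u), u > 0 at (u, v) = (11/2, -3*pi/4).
H = 8*sqrt(65)/715

With E = 65, F = 0, G = u^2, L = 0, M = 0, N = 8*sqrt(65)*u^2/(65*Abs(u)), assemble
  H = (EN − 2FM + GL) / (2(EG − F²)) = 4*sqrt(65)/(65*Abs(u)).
At (u, v) = (11/2, -3*pi/4): H = 8*sqrt(65)/715.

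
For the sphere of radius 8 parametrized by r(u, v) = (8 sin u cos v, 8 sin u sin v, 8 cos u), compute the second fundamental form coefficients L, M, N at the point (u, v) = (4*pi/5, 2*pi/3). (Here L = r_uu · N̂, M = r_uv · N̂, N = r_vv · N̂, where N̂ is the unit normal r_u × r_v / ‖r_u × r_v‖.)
L = -8;  M = 0;  N = -5 + sqrt(5)

Compute the unit normal N̂(u, v) = (sin(u)^2*cos(v)/Abs(sin(u)), sin(u)^2*sin(v)/Abs(sin(u)), sin(2*u)/(2*Abs(sin(u)))), and the second partials r_uu, r_uv, r_vv. Take dot products:
  L(u, v) = r_uu · N̂ = -8*sin(u)/Abs(sin(u)),
  M(u, v) = r_uv · N̂ = 0,
  N(u, v) = r_vv · N̂ = -8*sin(u)^3/Abs(sin(u)).
Evaluating at (u, v) = (4*pi/5, 2*pi/3):
  L = -8, M = 0, N = -5 + sqrt(5).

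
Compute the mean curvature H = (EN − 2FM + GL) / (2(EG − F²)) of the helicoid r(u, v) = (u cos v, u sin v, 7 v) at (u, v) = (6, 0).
H = 0

With E = 1, F = 0, G = u^2 + 49, L = 0, M = -7/sqrt(u^2 + 49), N = 0, assemble
  H = (EN − 2FM + GL) / (2(EG − F²)) = 0.
At (u, v) = (6, 0): H = 0.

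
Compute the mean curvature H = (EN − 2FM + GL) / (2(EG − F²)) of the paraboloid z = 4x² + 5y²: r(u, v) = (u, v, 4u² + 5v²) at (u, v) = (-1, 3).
H = 3929*sqrt(965)/931225

With E = 64*u^2 + 1, F = 80*u*v, G = 100*v^2 + 1, L = 8/sqrt(64*u^2 + 100*v^2 + 1), M = 0, N = 10/sqrt(64*u^2 + 100*v^2 + 1), assemble
  H = (EN − 2FM + GL) / (2(EG − F²)) = (320*u^2 + 400*v^2 + 9)/(64*u^2 + 100*v^2 + 1)^(3/2).
At (u, v) = (-1, 3): H = 3929*sqrt(965)/931225.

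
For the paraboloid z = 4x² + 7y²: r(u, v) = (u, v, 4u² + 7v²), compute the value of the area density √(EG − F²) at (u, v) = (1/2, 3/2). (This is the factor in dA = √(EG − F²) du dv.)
√(EG − F²)|_{(1/2, 3/2)} = sqrt(458)

E = 64*u^2 + 1, F = 112*u*v, G = 196*v^2 + 1, so EG − F² = 64*u^2 + 196*v^2 + 1. Taking the positive square root: √(EG − F²) = sqrt(64*u^2 + 196*v^2 + 1). At (u, v) = (1/2, 3/2): sqrt(458).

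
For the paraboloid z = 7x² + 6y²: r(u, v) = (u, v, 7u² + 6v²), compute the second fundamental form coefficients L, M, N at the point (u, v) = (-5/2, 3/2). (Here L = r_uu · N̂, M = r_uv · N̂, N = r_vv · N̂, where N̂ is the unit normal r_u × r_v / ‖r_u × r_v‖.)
L = 7*sqrt(62)/155;  M = 0;  N = 6*sqrt(62)/155

Compute the unit normal N̂(u, v) = (-14*u/sqrt(196*u^2 + 144*v^2 + 1), -12*v/sqrt(196*u^2 + 144*v^2 + 1), 1/sqrt(196*u^2 + 144*v^2 + 1)), and the second partials r_uu, r_uv, r_vv. Take dot products:
  L(u, v) = r_uu · N̂ = 14/sqrt(196*u^2 + 144*v^2 + 1),
  M(u, v) = r_uv · N̂ = 0,
  N(u, v) = r_vv · N̂ = 12/sqrt(196*u^2 + 144*v^2 + 1).
Evaluating at (u, v) = (-5/2, 3/2):
  L = 7*sqrt(62)/155, M = 0, N = 6*sqrt(62)/155.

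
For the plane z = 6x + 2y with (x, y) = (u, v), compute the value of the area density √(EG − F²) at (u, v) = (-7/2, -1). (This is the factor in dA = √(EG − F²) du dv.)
√(EG − F²)|_{(-7/2, -1)} = sqrt(41)

E = 37, F = 12, G = 5, so EG − F² = 41. Taking the positive square root: √(EG − F²) = sqrt(41). At (u, v) = (-7/2, -1): sqrt(41).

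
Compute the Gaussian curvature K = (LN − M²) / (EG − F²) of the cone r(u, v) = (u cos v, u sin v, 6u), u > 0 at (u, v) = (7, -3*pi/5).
K = 0

Coefficients of the first fundamental form: E = 37, F = 0, G = u^2.
Coefficients of the second fundamental form: L = 0, M = 0, N = 6*sqrt(37)*u^2/(37*Abs(u)).
Assemble K = (LN − M²)/(EG − F²) = 0. At (u, v) = (7, -3*pi/5): K = 0.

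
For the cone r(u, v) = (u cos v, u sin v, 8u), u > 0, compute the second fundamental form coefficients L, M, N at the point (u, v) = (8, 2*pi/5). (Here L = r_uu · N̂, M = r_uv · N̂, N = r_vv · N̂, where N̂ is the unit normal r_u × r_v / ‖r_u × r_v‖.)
L = 0;  M = 0;  N = 64*sqrt(65)/65

Compute the unit normal N̂(u, v) = (-8*sqrt(65)*u*cos(v)/(65*Abs(u)), -8*sqrt(65)*u*sin(v)/(65*Abs(u)), sqrt(65)*u/(65*Abs(u))), and the second partials r_uu, r_uv, r_vv. Take dot products:
  L(u, v) = r_uu · N̂ = 0,
  M(u, v) = r_uv · N̂ = 0,
  N(u, v) = r_vv · N̂ = 8*sqrt(65)*u^2/(65*Abs(u)).
Evaluating at (u, v) = (8, 2*pi/5):
  L = 0, M = 0, N = 64*sqrt(65)/65.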